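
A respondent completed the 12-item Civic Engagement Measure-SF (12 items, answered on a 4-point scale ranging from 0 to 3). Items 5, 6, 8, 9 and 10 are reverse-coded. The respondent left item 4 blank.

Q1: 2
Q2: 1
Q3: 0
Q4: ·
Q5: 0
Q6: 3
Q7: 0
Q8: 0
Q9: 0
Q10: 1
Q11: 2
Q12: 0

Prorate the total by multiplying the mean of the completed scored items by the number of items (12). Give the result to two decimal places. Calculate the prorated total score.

17.45

Reverse-coded (on a 0–3 scale, reversed = 3 − raw):
  item 5: 3 − 0 = 3
  item 6: 3 − 3 = 0
  item 8: 3 − 0 = 3
  item 9: 3 − 0 = 3
  item 10: 3 − 1 = 2
Completed scored items (11 of 12): 2, 1, 0, 3, 0, 0, 3, 3, 2, 2, 0; sum = 16.
Person mean = 16 / 11 ≈ 1.4545
Prorated total = (16 / 11) × 12 = 17.45 (to 2 dp)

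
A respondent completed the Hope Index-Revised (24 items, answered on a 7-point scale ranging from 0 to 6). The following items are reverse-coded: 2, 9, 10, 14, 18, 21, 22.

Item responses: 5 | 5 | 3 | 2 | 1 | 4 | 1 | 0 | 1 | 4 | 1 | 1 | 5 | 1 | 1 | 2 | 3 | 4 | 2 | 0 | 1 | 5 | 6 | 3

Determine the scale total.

61

Reverse-coded items use 6 − raw:
  item 2: 6 − 5 = 1
  item 9: 6 − 1 = 5
  item 10: 6 − 4 = 2
  item 14: 6 − 1 = 5
  item 18: 6 − 4 = 2
  item 21: 6 − 1 = 5
  item 22: 6 − 5 = 1
Scored responses: 5, 1, 3, 2, 1, 4, 1, 0, 5, 2, 1, 1, 5, 5, 1, 2, 3, 2, 2, 0, 5, 1, 6, 3
Total = 5 + 1 + 3 + 2 + 1 + 4 + 1 + 0 + 5 + 2 + 1 + 1 + 5 + 5 + 1 + 2 + 3 + 2 + 2 + 0 + 5 + 1 + 6 + 3 = 61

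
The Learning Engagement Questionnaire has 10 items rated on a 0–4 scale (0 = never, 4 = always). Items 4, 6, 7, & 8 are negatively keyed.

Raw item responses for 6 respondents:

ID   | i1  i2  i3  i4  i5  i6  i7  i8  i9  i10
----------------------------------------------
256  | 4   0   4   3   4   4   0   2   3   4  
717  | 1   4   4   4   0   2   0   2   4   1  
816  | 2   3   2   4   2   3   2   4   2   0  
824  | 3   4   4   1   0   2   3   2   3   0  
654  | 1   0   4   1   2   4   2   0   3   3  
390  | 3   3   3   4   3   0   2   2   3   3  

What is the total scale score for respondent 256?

26

Respondent 256 raw: 4, 0, 4, 3, 4, 4, 0, 2, 3, 4.
Reverse-coded (reverse-coded value = 4 − response):
  item 1: 4
  item 2: 0
  item 3: 4
  item 4: 4 − 3 = 1
  item 5: 4
  item 6: 4 − 4 = 0
  item 7: 4 − 0 = 4
  item 8: 4 − 2 = 2
  item 9: 3
  item 10: 4
Sum = 4 + 0 + 4 + 1 + 4 + 0 + 4 + 2 + 3 + 4 = 26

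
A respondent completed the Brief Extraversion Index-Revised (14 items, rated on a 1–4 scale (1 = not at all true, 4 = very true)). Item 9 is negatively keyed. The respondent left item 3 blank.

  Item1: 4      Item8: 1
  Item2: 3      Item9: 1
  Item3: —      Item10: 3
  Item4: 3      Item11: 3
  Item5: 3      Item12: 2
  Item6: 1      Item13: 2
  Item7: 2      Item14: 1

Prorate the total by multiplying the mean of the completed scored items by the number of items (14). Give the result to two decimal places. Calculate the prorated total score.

Reverse-coded (reversed = (1+4) − raw = 5 − raw):
  item 9: 5 − 1 = 4
Completed scored items (13 of 14): 4, 3, 3, 3, 1, 2, 1, 4, 3, 3, 2, 2, 1; sum = 32.
Person mean = 32 / 13 ≈ 2.4615
Prorated total = (32 / 13) × 14 = 34.46 (to 2 dp)

34.46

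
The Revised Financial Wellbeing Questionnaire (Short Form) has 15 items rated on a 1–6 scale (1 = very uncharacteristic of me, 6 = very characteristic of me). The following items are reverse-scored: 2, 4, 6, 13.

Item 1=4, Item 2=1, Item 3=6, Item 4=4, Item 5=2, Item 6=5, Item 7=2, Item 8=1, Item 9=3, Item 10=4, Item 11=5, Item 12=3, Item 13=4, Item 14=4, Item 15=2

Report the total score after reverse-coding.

Raw sum = 50. Reverse-scored items: 2, 4, 6, 13; their raw sum = 14.
Each reversal replaces raw with 7 − raw, changing the total by 7 − 2·raw per item.
Total = 50 + 4·7 − 2·14 = 50 + 28 − 28 = 50

50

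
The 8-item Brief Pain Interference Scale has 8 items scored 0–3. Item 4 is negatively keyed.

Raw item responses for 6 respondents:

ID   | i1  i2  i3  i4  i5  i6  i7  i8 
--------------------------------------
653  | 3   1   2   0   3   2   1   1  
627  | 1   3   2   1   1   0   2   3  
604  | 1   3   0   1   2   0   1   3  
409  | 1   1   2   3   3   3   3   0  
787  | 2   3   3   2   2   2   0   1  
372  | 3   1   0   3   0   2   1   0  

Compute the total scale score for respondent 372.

Respondent 372 raw: 3, 1, 0, 3, 0, 2, 1, 0.
Reverse-coded (on a 0–3 scale, reversed = 3 − raw):
  item 1: 3
  item 2: 1
  item 3: 0
  item 4: 3 − 3 = 0
  item 5: 0
  item 6: 2
  item 7: 1
  item 8: 0
Sum = 3 + 1 + 0 + 0 + 0 + 2 + 1 + 0 = 7

7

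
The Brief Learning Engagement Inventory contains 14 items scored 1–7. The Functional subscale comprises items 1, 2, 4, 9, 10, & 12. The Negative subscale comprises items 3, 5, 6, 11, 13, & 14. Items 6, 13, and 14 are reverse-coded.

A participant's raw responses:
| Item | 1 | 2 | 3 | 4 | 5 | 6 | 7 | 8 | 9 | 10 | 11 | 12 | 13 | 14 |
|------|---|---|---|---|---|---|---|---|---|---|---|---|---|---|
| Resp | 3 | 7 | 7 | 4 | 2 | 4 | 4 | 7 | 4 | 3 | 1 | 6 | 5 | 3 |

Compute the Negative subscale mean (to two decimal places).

Negative items: 3, 5, 6, 11, 13, 14.
Of these, items 6, 13, and 14 are reverse-coded; reverse-coded value = 8 − response.
  item 3: 7
  item 5: 2
  item 6: 8 − 4 = 4
  item 11: 1
  item 13: 8 − 5 = 3
  item 14: 8 − 3 = 5
Sum = 7 + 2 + 4 + 1 + 3 + 5 = 22
Mean = 22 / 6 = 3.67

3.67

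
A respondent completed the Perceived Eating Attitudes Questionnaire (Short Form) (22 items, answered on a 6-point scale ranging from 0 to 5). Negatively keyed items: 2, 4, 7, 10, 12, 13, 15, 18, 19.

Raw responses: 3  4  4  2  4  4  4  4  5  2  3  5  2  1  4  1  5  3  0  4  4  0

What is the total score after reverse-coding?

Reversing items 2, 4, 7, 10, 12, 13, 15, 18, & 19 with 5 − raw:
Total = 3 + (5−4) + 4 + (5−2) + 4 + 4 + (5−4) + 4 + 5 + (5−2) + 3 + (5−5) + (5−2) + 1 + (5−4) + 1 + 5 + (5−3) + (5−0) + 4 + 4 + 0
      = 3 + 1 + 4 + 3 + 4 + 4 + 1 + 4 + 5 + 3 + 3 + 0 + 3 + 1 + 1 + 1 + 5 + 2 + 5 + 4 + 4 + 0 = 61

61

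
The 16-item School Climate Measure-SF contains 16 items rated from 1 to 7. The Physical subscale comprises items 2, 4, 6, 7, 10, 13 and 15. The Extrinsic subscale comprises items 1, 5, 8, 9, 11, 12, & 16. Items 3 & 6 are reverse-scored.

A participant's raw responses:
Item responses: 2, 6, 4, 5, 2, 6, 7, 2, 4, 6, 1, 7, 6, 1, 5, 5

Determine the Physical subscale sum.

37

Physical items: 2, 4, 6, 7, 10, 13, 15.
Of these, item 6 is reverse-scored; reversed = (1+7) − raw = 8 − raw.
  item 2: 6
  item 4: 5
  item 6: 8 − 6 = 2
  item 7: 7
  item 10: 6
  item 13: 6
  item 15: 5
Sum = 6 + 5 + 2 + 7 + 6 + 6 + 5 = 37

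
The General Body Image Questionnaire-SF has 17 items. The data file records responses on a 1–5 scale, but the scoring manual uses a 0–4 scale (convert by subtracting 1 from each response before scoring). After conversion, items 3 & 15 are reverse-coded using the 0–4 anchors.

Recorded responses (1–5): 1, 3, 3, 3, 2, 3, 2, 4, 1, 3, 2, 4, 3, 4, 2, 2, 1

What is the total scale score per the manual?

28

Convert to 0–4: 0, 2, 2, 2, 1, 2, 1, 3, 0, 2, 1, 3, 2, 3, 1, 1, 0
Reverse-coded (reverse-coded value = 4 − response):
  item 3: 4 − 2 = 2
  item 15: 4 − 1 = 3
Scored: 0, 2, 2, 2, 1, 2, 1, 3, 0, 2, 1, 3, 2, 3, 3, 1, 0
Total = 28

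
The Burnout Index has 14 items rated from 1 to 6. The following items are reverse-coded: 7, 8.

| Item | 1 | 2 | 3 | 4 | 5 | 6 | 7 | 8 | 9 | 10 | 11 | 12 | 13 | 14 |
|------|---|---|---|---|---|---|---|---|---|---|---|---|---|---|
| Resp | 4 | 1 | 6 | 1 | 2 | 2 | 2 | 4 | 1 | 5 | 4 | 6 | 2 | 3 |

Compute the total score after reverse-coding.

Apply reverse scoring (reverse-coded value = 7 − response):
  item 7: 7 − 2 = 5
  item 8: 7 − 4 = 3
Scored items: 4, 1, 6, 1, 2, 2, 5, 3, 1, 5, 4, 6, 2, 3
Total = 4 + 1 + 6 + 1 + 2 + 2 + 5 + 3 + 1 + 5 + 4 + 6 + 2 + 3 = 45

45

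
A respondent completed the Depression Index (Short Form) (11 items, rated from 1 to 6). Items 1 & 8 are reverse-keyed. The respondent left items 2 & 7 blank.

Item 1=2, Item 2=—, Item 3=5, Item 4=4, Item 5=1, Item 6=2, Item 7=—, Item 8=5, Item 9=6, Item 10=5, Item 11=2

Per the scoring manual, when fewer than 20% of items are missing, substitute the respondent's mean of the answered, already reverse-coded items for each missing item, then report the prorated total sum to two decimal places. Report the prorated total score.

Reverse-coded (reversed = (1+6) − raw = 7 − raw):
  item 1: 7 − 2 = 5
  item 8: 7 − 5 = 2
Completed scored items (9 of 11): 5, 5, 4, 1, 2, 2, 6, 5, 2; sum = 32.
Person mean = 32 / 9 ≈ 3.5556
Prorated total = (32 / 9) × 11 = 39.11 (to 2 dp)

39.11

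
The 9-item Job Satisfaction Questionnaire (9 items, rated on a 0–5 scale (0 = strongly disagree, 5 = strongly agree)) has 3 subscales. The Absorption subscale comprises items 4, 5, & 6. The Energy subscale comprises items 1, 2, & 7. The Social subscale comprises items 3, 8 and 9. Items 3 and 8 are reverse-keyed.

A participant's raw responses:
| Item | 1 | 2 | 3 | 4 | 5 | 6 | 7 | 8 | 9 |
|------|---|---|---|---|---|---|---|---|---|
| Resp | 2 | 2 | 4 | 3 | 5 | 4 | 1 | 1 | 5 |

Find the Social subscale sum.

10

Social items: 3, 8, 9.
Of these, items 3 & 8 are reverse-keyed; reversed = (0+5) − raw = 5 − raw.
  item 3: 5 − 4 = 1
  item 8: 5 − 1 = 4
  item 9: 5
Sum = 1 + 4 + 5 = 10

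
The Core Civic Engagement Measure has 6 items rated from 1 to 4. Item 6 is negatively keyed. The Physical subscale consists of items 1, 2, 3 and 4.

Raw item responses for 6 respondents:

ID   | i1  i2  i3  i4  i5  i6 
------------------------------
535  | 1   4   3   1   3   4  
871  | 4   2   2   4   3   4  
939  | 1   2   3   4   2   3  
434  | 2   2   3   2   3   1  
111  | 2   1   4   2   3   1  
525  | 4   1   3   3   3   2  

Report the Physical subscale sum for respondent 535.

Respondent 535 raw: 1, 4, 3, 1, 3, 4.
Physical items: 1, 2, 3, 4.
Reverse-coded (reversed = (1+4) − raw = 5 − raw):
  item 1: 1
  item 2: 4
  item 3: 3
  item 4: 1
Sum = 1 + 4 + 3 + 1 = 9

9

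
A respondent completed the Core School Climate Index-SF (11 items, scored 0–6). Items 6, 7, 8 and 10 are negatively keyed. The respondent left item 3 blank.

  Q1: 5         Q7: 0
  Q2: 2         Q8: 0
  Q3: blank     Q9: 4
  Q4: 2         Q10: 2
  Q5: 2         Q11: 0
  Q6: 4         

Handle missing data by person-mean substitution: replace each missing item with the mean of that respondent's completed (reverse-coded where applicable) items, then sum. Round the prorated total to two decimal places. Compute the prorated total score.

36.30

Reverse-coded (reverse-coded value = 6 − response):
  item 6: 6 − 4 = 2
  item 7: 6 − 0 = 6
  item 8: 6 − 0 = 6
  item 10: 6 − 2 = 4
Completed scored items (10 of 11): 5, 2, 2, 2, 2, 6, 6, 4, 4, 0; sum = 33.
Person mean = 33 / 10 ≈ 3.3000
Prorated total = (33 / 10) × 11 = 36.30 (to 2 dp)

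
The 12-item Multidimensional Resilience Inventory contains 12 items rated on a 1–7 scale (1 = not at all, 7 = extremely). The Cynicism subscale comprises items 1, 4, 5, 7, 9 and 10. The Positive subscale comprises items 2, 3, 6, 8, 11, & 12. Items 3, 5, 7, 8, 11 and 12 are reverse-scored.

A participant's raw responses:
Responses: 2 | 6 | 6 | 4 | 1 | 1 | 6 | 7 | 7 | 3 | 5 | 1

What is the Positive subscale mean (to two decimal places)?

Positive items: 2, 3, 6, 8, 11, 12.
Of these, items 3, 8, 11, and 12 are reverse-scored; reversed = (1+7) − raw = 8 − raw.
  item 2: 6
  item 3: 8 − 6 = 2
  item 6: 1
  item 8: 8 − 7 = 1
  item 11: 8 − 5 = 3
  item 12: 8 − 1 = 7
Sum = 6 + 2 + 1 + 1 + 3 + 7 = 20
Mean = 20 / 6 = 3.33

3.33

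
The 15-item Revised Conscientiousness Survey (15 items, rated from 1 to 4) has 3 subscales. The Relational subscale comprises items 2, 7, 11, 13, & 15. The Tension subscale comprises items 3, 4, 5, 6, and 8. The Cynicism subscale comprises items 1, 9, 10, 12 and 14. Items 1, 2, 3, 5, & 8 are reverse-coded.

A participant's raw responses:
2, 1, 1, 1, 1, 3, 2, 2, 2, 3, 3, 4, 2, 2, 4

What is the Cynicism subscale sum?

14

Cynicism items: 1, 9, 10, 12, 14.
Of these, item 1 is reverse-coded; reverse-coded value = 5 − response.
  item 1: 5 − 2 = 3
  item 9: 2
  item 10: 3
  item 12: 4
  item 14: 2
Sum = 3 + 2 + 3 + 4 + 2 = 14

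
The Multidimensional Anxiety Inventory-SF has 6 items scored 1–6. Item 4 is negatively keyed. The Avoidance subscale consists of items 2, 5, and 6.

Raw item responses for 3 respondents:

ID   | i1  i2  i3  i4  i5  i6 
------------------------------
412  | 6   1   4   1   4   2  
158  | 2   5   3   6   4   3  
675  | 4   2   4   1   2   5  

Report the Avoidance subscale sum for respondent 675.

9

Respondent 675 raw: 4, 2, 4, 1, 2, 5.
Avoidance items: 2, 5, 6.
Reverse-coded (reversed = (1+6) − raw = 7 − raw):
  item 2: 2
  item 5: 2
  item 6: 5
Sum = 2 + 2 + 5 = 9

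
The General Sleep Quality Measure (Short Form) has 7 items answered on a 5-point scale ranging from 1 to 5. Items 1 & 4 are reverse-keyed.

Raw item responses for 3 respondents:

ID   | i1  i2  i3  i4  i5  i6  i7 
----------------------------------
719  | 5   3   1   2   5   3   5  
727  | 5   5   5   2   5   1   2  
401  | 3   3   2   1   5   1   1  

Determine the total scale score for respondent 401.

Respondent 401 raw: 3, 3, 2, 1, 5, 1, 1.
Reverse-coded (reversed = (1+5) − raw = 6 − raw):
  item 1: 6 − 3 = 3
  item 2: 3
  item 3: 2
  item 4: 6 − 1 = 5
  item 5: 5
  item 6: 1
  item 7: 1
Sum = 3 + 3 + 2 + 5 + 5 + 1 + 1 = 20

20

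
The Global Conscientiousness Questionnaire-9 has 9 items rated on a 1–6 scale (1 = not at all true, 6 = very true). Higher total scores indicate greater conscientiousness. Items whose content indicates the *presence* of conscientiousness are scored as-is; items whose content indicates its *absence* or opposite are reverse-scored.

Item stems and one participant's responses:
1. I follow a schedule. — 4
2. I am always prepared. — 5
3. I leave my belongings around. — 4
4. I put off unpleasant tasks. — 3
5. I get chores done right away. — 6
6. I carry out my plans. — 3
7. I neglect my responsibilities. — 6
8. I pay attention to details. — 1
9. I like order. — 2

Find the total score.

29

Items 3, 4, 7 describe the absence/opposite of conscientiousness → reverse-score.
on a 1–6 scale, reversed = 7 − raw.
  item 1: 4
  item 2: 5
  item 3: 7 − 4 = 3
  item 4: 7 − 3 = 4
  item 5: 6
  item 6: 3
  item 7: 7 − 6 = 1
  item 8: 1
  item 9: 2
Total = 4 + 5 + 3 + 4 + 6 + 3 + 1 + 1 + 2 = 29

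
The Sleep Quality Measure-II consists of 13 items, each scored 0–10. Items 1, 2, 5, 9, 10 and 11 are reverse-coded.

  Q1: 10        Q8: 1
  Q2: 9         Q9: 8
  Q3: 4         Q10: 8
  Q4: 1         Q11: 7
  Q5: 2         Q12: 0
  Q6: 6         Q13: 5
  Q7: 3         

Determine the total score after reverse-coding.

Reverse-coded items use 10 − raw:
  item 1: 10 − 10 = 0
  item 2: 10 − 9 = 1
  item 5: 10 − 2 = 8
  item 9: 10 − 8 = 2
  item 10: 10 − 8 = 2
  item 11: 10 − 7 = 3
Scored responses: 0, 1, 4, 1, 8, 6, 3, 1, 2, 2, 3, 0, 5
Total = 0 + 1 + 4 + 1 + 8 + 6 + 3 + 1 + 2 + 2 + 3 + 0 + 5 = 36

36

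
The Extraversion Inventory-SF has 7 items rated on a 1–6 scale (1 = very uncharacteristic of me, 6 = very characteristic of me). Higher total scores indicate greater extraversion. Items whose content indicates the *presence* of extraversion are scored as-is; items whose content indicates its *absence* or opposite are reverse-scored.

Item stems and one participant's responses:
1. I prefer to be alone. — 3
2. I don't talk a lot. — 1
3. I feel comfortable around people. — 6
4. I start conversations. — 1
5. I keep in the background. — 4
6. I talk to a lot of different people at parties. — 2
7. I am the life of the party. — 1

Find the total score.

Items 1, 2, 5 describe the absence/opposite of extraversion → reverse-score.
reverse-coded value = 7 − response.
  item 1: 7 − 3 = 4
  item 2: 7 − 1 = 6
  item 3: 6
  item 4: 1
  item 5: 7 − 4 = 3
  item 6: 2
  item 7: 1
Total = 4 + 6 + 6 + 1 + 3 + 2 + 1 = 23

23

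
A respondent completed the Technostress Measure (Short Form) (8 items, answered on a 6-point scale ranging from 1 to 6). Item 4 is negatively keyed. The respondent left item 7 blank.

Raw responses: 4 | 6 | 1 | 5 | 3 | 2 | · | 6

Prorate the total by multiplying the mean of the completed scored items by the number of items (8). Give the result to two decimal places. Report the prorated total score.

27.43

Reverse-coded (on a 1–6 scale, reversed = 7 − raw):
  item 4: 7 − 5 = 2
Completed scored items (7 of 8): 4, 6, 1, 2, 3, 2, 6; sum = 24.
Person mean = 24 / 7 ≈ 3.4286
Prorated total = (24 / 7) × 8 = 27.43 (to 2 dp)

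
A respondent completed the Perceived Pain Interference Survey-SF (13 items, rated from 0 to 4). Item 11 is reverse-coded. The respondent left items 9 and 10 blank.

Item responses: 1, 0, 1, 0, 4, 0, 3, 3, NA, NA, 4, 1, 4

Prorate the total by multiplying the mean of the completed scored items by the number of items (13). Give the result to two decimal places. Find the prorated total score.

Reverse-coded (reverse-coded value = 4 − response):
  item 11: 4 − 4 = 0
Completed scored items (11 of 13): 1, 0, 1, 0, 4, 0, 3, 3, 0, 1, 4; sum = 17.
Person mean = 17 / 11 ≈ 1.5455
Prorated total = (17 / 11) × 13 = 20.09 (to 2 dp)

20.09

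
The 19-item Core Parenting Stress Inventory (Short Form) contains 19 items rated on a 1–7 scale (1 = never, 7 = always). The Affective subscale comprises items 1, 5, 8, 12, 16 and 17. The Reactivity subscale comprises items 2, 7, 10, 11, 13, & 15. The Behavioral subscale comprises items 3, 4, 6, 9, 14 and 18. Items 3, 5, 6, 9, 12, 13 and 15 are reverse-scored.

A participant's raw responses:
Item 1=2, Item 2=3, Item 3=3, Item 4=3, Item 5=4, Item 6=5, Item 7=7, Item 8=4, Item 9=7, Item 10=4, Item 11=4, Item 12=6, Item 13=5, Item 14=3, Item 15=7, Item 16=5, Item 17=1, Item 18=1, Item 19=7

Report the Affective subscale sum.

18

Affective items: 1, 5, 8, 12, 16, 17.
Of these, items 5 & 12 are reverse-scored; on a 1–7 scale, reversed = 8 − raw.
  item 1: 2
  item 5: 8 − 4 = 4
  item 8: 4
  item 12: 8 − 6 = 2
  item 16: 5
  item 17: 1
Sum = 2 + 4 + 4 + 2 + 5 + 1 = 18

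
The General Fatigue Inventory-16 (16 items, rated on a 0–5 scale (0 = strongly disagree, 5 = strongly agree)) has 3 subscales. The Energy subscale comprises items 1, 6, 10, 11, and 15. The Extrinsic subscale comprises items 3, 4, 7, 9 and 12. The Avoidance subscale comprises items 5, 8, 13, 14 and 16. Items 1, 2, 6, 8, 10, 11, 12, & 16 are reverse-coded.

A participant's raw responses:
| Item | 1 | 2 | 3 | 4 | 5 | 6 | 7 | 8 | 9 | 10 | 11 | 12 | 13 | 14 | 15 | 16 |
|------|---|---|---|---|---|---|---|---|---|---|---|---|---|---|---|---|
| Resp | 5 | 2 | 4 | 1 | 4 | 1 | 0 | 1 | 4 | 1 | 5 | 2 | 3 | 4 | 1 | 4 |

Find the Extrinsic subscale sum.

Extrinsic items: 3, 4, 7, 9, 12.
Of these, item 12 is reverse-coded; reverse-coded value = 5 − response.
  item 3: 4
  item 4: 1
  item 7: 0
  item 9: 4
  item 12: 5 − 2 = 3
Sum = 4 + 1 + 0 + 4 + 3 = 12

12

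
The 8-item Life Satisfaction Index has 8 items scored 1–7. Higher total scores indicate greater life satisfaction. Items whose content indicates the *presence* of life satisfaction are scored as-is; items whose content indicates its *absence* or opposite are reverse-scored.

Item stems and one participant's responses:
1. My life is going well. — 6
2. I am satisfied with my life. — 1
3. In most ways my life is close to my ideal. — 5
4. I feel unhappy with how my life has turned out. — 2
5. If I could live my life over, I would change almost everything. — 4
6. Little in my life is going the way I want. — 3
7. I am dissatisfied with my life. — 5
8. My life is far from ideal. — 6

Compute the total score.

Items 4, 5, 6, 7, 8 describe the absence/opposite of life satisfaction → reverse-score.
on a 1–7 scale, reversed = 8 − raw.
  item 1: 6
  item 2: 1
  item 3: 5
  item 4: 8 − 2 = 6
  item 5: 8 − 4 = 4
  item 6: 8 − 3 = 5
  item 7: 8 − 5 = 3
  item 8: 8 − 6 = 2
Total = 6 + 1 + 5 + 6 + 4 + 5 + 3 + 2 = 32

32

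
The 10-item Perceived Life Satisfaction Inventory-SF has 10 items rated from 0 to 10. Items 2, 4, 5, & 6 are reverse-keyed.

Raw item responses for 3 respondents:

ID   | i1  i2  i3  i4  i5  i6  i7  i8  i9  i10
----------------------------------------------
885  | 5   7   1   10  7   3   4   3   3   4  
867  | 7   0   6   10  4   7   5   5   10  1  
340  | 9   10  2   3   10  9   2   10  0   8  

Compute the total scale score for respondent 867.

53

Respondent 867 raw: 7, 0, 6, 10, 4, 7, 5, 5, 10, 1.
Reverse-coded (reversed = (0+10) − raw = 10 − raw):
  item 1: 7
  item 2: 10 − 0 = 10
  item 3: 6
  item 4: 10 − 10 = 0
  item 5: 10 − 4 = 6
  item 6: 10 − 7 = 3
  item 7: 5
  item 8: 5
  item 9: 10
  item 10: 1
Sum = 7 + 10 + 6 + 0 + 6 + 3 + 5 + 5 + 10 + 1 = 53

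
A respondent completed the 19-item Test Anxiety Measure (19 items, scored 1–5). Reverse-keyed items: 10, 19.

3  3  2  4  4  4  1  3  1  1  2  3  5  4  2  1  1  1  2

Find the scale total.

Raw sum = 47. Reverse-keyed items: 10, 19; their raw sum = 3.
Each reversal replaces raw with 6 − raw, changing the total by 6 − 2·raw per item.
Total = 47 + 2·6 − 2·3 = 47 + 12 − 6 = 53

53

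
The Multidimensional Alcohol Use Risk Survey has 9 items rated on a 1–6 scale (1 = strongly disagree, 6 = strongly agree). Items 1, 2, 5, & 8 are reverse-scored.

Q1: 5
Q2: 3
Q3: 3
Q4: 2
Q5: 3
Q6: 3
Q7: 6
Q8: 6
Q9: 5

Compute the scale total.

Reversing items 1, 2, 5 and 8 with 7 − raw:
Total = (7−5) + (7−3) + 3 + 2 + (7−3) + 3 + 6 + (7−6) + 5
      = 2 + 4 + 3 + 2 + 4 + 3 + 6 + 1 + 5 = 30

30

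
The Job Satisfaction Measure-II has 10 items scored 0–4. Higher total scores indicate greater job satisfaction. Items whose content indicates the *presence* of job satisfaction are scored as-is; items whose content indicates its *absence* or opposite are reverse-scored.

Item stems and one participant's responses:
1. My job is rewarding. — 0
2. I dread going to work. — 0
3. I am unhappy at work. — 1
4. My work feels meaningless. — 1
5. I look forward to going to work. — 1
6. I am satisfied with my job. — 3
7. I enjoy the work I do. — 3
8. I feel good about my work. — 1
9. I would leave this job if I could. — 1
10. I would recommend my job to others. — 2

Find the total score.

23

Items 2, 3, 4, 9 describe the absence/opposite of job satisfaction → reverse-score.
on a 0–4 scale, reversed = 4 − raw.
  item 1: 0
  item 2: 4 − 0 = 4
  item 3: 4 − 1 = 3
  item 4: 4 − 1 = 3
  item 5: 1
  item 6: 3
  item 7: 3
  item 8: 1
  item 9: 4 − 1 = 3
  item 10: 2
Total = 0 + 4 + 3 + 3 + 1 + 3 + 3 + 1 + 3 + 2 = 23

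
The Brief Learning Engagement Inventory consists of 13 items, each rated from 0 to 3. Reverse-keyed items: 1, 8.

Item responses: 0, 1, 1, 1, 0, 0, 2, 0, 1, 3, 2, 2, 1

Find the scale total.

20

Reversing items 1 & 8 with 3 − raw:
Total = (3−0) + 1 + 1 + 1 + 0 + 0 + 2 + (3−0) + 1 + 3 + 2 + 2 + 1
      = 3 + 1 + 1 + 1 + 0 + 0 + 2 + 3 + 1 + 3 + 2 + 2 + 1 = 20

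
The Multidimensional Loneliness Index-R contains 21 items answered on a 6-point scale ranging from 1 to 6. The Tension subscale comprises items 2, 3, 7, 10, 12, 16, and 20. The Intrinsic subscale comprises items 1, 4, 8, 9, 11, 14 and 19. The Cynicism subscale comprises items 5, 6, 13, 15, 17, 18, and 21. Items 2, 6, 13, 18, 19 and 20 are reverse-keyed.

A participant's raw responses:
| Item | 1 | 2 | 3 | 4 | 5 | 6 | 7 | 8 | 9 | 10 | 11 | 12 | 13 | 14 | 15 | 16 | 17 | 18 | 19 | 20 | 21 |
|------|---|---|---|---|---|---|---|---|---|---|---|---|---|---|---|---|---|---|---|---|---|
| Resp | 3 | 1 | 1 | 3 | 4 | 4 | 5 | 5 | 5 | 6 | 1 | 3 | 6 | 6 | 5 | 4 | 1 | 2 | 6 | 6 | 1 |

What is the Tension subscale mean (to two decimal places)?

3.71

Tension items: 2, 3, 7, 10, 12, 16, 20.
Of these, items 2 and 20 are reverse-keyed; reversed = (1+6) − raw = 7 − raw.
  item 2: 7 − 1 = 6
  item 3: 1
  item 7: 5
  item 10: 6
  item 12: 3
  item 16: 4
  item 20: 7 − 6 = 1
Sum = 6 + 1 + 5 + 6 + 3 + 4 + 1 = 26
Mean = 26 / 7 = 3.71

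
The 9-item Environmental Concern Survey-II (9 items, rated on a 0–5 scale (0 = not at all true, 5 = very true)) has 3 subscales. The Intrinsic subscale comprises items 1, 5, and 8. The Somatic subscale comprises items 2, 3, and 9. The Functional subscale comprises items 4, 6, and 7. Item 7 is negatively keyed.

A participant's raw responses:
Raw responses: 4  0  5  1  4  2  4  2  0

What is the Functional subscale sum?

Functional items: 4, 6, 7.
Of these, item 7 is negatively keyed; reversed = (0+5) − raw = 5 − raw.
  item 4: 1
  item 6: 2
  item 7: 5 − 4 = 1
Sum = 1 + 2 + 1 = 4

4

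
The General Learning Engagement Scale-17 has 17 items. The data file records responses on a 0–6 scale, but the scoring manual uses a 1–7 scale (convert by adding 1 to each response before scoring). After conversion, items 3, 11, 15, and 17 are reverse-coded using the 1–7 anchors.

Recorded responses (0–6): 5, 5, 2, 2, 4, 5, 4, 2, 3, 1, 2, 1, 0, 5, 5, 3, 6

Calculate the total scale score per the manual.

Convert to 1–7: 6, 6, 3, 3, 5, 6, 5, 3, 4, 2, 3, 2, 1, 6, 6, 4, 7
Reverse-coded (reverse-coded value = 8 − response):
  item 3: 8 − 3 = 5
  item 11: 8 − 3 = 5
  item 15: 8 − 6 = 2
  item 17: 8 − 7 = 1
Scored: 6, 6, 5, 3, 5, 6, 5, 3, 4, 2, 5, 2, 1, 6, 2, 4, 1
Total = 66

66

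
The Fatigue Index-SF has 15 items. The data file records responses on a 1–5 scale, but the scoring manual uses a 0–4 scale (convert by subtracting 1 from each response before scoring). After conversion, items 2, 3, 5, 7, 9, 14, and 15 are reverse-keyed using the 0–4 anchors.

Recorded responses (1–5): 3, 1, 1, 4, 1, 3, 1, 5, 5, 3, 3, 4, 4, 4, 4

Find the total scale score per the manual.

Convert to 0–4: 2, 0, 0, 3, 0, 2, 0, 4, 4, 2, 2, 3, 3, 3, 3
Reverse-coded (reversed = (0+4) − raw = 4 − raw):
  item 2: 4 − 0 = 4
  item 3: 4 − 0 = 4
  item 5: 4 − 0 = 4
  item 7: 4 − 0 = 4
  item 9: 4 − 4 = 0
  item 14: 4 − 3 = 1
  item 15: 4 − 3 = 1
Scored: 2, 4, 4, 3, 4, 2, 4, 4, 0, 2, 2, 3, 3, 1, 1
Total = 39

39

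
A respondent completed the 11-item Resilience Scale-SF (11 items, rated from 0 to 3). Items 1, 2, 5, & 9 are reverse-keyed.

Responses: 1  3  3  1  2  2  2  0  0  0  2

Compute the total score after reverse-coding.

Reversing items 1, 2, 5, and 9 with 3 − raw:
Total = (3−1) + (3−3) + 3 + 1 + (3−2) + 2 + 2 + 0 + (3−0) + 0 + 2
      = 2 + 0 + 3 + 1 + 1 + 2 + 2 + 0 + 3 + 0 + 2 = 16

16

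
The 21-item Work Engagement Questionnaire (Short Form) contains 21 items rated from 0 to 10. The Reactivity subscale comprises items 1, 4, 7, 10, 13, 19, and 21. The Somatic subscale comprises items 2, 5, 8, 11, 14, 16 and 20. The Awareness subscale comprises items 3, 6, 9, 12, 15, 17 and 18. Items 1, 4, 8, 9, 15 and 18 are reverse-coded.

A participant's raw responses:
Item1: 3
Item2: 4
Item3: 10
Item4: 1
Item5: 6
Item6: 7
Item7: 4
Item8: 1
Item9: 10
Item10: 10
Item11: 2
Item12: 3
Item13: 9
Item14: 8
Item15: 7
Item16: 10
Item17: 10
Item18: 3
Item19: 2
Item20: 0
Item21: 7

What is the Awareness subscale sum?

Awareness items: 3, 6, 9, 12, 15, 17, 18.
Of these, items 9, 15, and 18 are reverse-coded; on a 0–10 scale, reversed = 10 − raw.
  item 3: 10
  item 6: 7
  item 9: 10 − 10 = 0
  item 12: 3
  item 15: 10 − 7 = 3
  item 17: 10
  item 18: 10 − 3 = 7
Sum = 10 + 7 + 0 + 3 + 3 + 10 + 7 = 40

40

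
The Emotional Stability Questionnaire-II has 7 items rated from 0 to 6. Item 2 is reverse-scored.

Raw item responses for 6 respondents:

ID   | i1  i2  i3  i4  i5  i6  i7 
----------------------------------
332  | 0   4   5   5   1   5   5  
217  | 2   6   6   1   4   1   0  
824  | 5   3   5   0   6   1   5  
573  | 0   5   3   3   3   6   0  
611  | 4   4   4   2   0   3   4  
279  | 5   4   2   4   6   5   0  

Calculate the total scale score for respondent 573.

16

Respondent 573 raw: 0, 5, 3, 3, 3, 6, 0.
Reverse-coded (reversed = (0+6) − raw = 6 − raw):
  item 1: 0
  item 2: 6 − 5 = 1
  item 3: 3
  item 4: 3
  item 5: 3
  item 6: 6
  item 7: 0
Sum = 0 + 1 + 3 + 3 + 3 + 6 + 0 = 16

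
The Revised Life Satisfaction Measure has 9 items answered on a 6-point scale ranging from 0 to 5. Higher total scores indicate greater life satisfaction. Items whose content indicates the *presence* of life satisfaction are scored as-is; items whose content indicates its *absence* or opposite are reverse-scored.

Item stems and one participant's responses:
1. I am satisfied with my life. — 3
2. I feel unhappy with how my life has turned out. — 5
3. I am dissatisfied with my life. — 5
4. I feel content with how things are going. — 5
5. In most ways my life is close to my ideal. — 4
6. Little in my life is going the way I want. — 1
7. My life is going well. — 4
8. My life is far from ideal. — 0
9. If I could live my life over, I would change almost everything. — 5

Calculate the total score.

25

Items 2, 3, 6, 8, 9 describe the absence/opposite of life satisfaction → reverse-score.
reverse-coded value = 5 − response.
  item 1: 3
  item 2: 5 − 5 = 0
  item 3: 5 − 5 = 0
  item 4: 5
  item 5: 4
  item 6: 5 − 1 = 4
  item 7: 4
  item 8: 5 − 0 = 5
  item 9: 5 − 5 = 0
Total = 3 + 0 + 0 + 5 + 4 + 4 + 4 + 5 + 0 = 25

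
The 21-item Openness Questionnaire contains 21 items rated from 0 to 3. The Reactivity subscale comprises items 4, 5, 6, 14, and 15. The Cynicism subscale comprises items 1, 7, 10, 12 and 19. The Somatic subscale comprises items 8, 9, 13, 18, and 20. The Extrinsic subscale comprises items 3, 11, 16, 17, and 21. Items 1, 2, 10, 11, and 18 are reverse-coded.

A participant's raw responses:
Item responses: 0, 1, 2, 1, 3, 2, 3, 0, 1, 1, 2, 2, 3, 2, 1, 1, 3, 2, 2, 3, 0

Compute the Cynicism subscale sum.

Cynicism items: 1, 7, 10, 12, 19.
Of these, items 1 & 10 are reverse-coded; on a 0–3 scale, reversed = 3 − raw.
  item 1: 3 − 0 = 3
  item 7: 3
  item 10: 3 − 1 = 2
  item 12: 2
  item 19: 2
Sum = 3 + 3 + 2 + 2 + 2 = 12

12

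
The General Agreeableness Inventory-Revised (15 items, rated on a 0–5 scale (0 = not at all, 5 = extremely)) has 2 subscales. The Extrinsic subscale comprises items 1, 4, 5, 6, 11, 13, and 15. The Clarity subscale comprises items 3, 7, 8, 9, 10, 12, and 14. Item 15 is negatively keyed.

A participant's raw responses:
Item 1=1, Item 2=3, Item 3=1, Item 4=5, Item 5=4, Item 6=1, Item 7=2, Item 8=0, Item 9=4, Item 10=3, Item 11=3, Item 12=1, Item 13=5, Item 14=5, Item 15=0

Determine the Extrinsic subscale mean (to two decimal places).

3.43

Extrinsic items: 1, 4, 5, 6, 11, 13, 15.
Of these, item 15 is negatively keyed; reversed = (0+5) − raw = 5 − raw.
  item 1: 1
  item 4: 5
  item 5: 4
  item 6: 1
  item 11: 3
  item 13: 5
  item 15: 5 − 0 = 5
Sum = 1 + 5 + 4 + 1 + 3 + 5 + 5 = 24
Mean = 24 / 7 = 3.43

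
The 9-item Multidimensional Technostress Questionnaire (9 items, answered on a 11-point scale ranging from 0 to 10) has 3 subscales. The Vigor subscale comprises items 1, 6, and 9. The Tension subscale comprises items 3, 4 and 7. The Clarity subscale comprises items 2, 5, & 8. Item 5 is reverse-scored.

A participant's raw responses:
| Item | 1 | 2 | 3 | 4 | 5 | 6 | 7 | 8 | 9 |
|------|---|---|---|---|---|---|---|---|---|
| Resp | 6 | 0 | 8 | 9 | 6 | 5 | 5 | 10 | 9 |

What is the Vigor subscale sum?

20

Vigor items: 1, 6, 9.
  item 1: 6
  item 6: 5
  item 9: 9
Sum = 6 + 5 + 9 = 20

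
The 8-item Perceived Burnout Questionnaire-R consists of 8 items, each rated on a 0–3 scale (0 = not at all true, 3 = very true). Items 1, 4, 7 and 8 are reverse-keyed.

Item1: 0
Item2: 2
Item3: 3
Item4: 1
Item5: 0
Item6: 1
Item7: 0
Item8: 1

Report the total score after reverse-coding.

Reversing items 1, 4, 7, & 8 with 3 − raw:
Total = (3−0) + 2 + 3 + (3−1) + 0 + 1 + (3−0) + (3−1)
      = 3 + 2 + 3 + 2 + 0 + 1 + 3 + 2 = 16

16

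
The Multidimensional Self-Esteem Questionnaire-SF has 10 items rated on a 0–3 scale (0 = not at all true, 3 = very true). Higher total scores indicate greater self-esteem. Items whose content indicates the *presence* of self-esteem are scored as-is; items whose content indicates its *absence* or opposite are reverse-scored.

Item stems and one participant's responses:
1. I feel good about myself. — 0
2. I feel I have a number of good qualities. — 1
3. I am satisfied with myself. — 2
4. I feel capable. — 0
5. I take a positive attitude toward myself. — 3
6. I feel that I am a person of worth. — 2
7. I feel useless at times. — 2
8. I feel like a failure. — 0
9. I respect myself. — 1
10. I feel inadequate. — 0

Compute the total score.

Items 7, 8, 10 describe the absence/opposite of self-esteem → reverse-score.
reversed = (0+3) − raw = 3 − raw.
  item 1: 0
  item 2: 1
  item 3: 2
  item 4: 0
  item 5: 3
  item 6: 2
  item 7: 3 − 2 = 1
  item 8: 3 − 0 = 3
  item 9: 1
  item 10: 3 − 0 = 3
Total = 0 + 1 + 2 + 0 + 3 + 2 + 1 + 3 + 1 + 3 = 16

16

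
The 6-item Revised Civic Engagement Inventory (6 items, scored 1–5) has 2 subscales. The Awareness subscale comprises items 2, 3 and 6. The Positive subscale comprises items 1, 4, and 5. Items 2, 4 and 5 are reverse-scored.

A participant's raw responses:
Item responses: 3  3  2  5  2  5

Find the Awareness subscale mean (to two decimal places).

3.33

Awareness items: 2, 3, 6.
Of these, item 2 is reverse-scored; reversed = (1+5) − raw = 6 − raw.
  item 2: 6 − 3 = 3
  item 3: 2
  item 6: 5
Sum = 3 + 2 + 5 = 10
Mean = 10 / 3 = 3.33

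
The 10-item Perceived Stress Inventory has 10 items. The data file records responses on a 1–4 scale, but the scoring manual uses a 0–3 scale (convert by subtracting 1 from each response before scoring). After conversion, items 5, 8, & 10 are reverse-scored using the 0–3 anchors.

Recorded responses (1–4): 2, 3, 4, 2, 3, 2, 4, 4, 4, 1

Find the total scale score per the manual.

Convert to 0–3: 1, 2, 3, 1, 2, 1, 3, 3, 3, 0
Reverse-coded (on a 0–3 scale, reversed = 3 − raw):
  item 5: 3 − 2 = 1
  item 8: 3 − 3 = 0
  item 10: 3 − 0 = 3
Scored: 1, 2, 3, 1, 1, 1, 3, 0, 3, 3
Total = 18

18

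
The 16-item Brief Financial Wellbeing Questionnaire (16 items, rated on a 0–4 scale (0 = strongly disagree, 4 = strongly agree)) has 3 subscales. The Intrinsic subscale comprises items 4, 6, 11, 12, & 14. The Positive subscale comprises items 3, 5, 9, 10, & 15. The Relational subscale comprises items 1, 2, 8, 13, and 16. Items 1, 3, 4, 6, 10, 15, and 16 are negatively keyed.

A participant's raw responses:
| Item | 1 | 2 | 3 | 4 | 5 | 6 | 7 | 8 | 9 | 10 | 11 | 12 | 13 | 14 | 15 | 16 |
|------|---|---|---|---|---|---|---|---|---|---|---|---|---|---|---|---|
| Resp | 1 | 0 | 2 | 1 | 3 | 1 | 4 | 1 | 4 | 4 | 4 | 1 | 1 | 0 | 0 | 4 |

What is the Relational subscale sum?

Relational items: 1, 2, 8, 13, 16.
Of these, items 1 & 16 are negatively keyed; on a 0–4 scale, reversed = 4 − raw.
  item 1: 4 − 1 = 3
  item 2: 0
  item 8: 1
  item 13: 1
  item 16: 4 − 4 = 0
Sum = 3 + 0 + 1 + 1 + 0 = 5

5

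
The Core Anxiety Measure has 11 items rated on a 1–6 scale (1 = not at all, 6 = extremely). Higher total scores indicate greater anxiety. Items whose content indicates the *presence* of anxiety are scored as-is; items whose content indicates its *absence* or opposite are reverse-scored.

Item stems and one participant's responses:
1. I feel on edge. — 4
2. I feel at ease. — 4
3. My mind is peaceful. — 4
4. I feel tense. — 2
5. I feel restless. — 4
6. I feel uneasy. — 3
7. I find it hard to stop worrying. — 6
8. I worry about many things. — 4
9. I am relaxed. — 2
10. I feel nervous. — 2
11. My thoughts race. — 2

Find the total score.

Items 2, 3, 9 describe the absence/opposite of anxiety → reverse-score.
reverse-coded value = 7 − response.
  item 1: 4
  item 2: 7 − 4 = 3
  item 3: 7 − 4 = 3
  item 4: 2
  item 5: 4
  item 6: 3
  item 7: 6
  item 8: 4
  item 9: 7 − 2 = 5
  item 10: 2
  item 11: 2
Total = 4 + 3 + 3 + 2 + 4 + 3 + 6 + 4 + 5 + 2 + 2 = 38

38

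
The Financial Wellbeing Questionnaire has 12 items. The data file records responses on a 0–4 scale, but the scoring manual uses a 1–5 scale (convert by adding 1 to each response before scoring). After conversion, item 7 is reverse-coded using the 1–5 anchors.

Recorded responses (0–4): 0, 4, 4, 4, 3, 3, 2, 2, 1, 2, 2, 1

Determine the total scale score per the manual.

40

Convert to 1–5: 1, 5, 5, 5, 4, 4, 3, 3, 2, 3, 3, 2
Reverse-coded (reversed = (1+5) − raw = 6 − raw):
  item 7: 6 − 3 = 3
Scored: 1, 5, 5, 5, 4, 4, 3, 3, 2, 3, 3, 2
Total = 40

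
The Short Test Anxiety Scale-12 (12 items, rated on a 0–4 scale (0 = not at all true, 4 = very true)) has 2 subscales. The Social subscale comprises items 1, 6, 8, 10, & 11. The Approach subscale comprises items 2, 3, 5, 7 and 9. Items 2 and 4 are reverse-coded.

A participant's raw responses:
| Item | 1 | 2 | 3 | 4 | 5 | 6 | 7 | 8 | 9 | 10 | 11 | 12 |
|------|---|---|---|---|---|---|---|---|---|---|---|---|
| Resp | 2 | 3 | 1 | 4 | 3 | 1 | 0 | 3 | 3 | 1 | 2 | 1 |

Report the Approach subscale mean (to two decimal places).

Approach items: 2, 3, 5, 7, 9.
Of these, item 2 is reverse-coded; on a 0–4 scale, reversed = 4 − raw.
  item 2: 4 − 3 = 1
  item 3: 1
  item 5: 3
  item 7: 0
  item 9: 3
Sum = 1 + 1 + 3 + 0 + 3 = 8
Mean = 8 / 5 = 1.60

1.60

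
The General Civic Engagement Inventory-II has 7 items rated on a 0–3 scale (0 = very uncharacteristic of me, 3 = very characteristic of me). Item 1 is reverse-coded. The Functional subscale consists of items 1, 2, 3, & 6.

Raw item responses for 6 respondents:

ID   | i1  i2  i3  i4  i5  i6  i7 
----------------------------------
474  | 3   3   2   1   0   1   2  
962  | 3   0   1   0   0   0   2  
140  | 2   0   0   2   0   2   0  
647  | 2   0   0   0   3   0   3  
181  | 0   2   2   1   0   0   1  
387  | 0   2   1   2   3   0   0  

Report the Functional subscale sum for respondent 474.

6

Respondent 474 raw: 3, 3, 2, 1, 0, 1, 2.
Functional items: 1, 2, 3, 6.
Reverse-coded (on a 0–3 scale, reversed = 3 − raw):
  item 1: 3 − 3 = 0
  item 2: 3
  item 3: 2
  item 6: 1
Sum = 0 + 3 + 2 + 1 = 6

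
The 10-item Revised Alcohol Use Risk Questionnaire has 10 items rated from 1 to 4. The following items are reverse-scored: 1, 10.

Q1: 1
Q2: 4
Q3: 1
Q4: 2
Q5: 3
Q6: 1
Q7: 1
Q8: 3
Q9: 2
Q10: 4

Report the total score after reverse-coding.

22

Reverse-scored items use 5 − raw:
  item 1: 5 − 1 = 4
  item 10: 5 − 4 = 1
Scored items: 4, 4, 1, 2, 3, 1, 1, 3, 2, 1
Total = 4 + 4 + 1 + 2 + 3 + 1 + 1 + 3 + 2 + 1 = 22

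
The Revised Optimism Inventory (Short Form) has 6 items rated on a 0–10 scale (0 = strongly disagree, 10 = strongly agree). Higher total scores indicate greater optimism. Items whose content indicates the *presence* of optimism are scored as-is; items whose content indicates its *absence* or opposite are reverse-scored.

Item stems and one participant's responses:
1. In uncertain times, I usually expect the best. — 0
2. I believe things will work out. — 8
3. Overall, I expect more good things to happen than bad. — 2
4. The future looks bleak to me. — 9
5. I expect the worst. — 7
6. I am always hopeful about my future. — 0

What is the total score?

Items 4, 5 describe the absence/opposite of optimism → reverse-score.
reverse-coded value = 10 − response.
  item 1: 0
  item 2: 8
  item 3: 2
  item 4: 10 − 9 = 1
  item 5: 10 − 7 = 3
  item 6: 0
Total = 0 + 8 + 2 + 1 + 3 + 0 = 14

14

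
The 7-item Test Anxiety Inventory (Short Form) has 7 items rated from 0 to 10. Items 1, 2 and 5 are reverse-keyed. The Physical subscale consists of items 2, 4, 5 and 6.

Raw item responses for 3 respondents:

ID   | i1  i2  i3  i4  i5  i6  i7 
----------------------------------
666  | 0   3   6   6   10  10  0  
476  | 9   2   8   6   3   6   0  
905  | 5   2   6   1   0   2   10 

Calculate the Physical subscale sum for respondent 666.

23

Respondent 666 raw: 0, 3, 6, 6, 10, 10, 0.
Physical items: 2, 4, 5, 6.
Reverse-coded (on a 0–10 scale, reversed = 10 − raw):
  item 2: 10 − 3 = 7
  item 4: 6
  item 5: 10 − 10 = 0
  item 6: 10
Sum = 7 + 6 + 0 + 10 = 23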